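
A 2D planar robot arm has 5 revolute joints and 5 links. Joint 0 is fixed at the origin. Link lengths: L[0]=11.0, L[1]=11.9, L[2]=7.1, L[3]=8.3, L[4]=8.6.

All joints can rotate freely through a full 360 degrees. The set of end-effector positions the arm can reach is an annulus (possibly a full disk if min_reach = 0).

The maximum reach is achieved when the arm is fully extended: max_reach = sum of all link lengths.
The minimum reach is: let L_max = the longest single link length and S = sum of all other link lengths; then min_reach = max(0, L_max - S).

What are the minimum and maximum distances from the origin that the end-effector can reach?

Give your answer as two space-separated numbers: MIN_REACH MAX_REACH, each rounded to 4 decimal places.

Answer: 0.0000 46.9000

Derivation:
Link lengths: [11.0, 11.9, 7.1, 8.3, 8.6]
max_reach = 11 + 11.9 + 7.1 + 8.3 + 8.6 = 46.9
L_max = max([11.0, 11.9, 7.1, 8.3, 8.6]) = 11.9
S (sum of others) = 46.9 - 11.9 = 35
min_reach = max(0, 11.9 - 35) = max(0, -23.1) = 0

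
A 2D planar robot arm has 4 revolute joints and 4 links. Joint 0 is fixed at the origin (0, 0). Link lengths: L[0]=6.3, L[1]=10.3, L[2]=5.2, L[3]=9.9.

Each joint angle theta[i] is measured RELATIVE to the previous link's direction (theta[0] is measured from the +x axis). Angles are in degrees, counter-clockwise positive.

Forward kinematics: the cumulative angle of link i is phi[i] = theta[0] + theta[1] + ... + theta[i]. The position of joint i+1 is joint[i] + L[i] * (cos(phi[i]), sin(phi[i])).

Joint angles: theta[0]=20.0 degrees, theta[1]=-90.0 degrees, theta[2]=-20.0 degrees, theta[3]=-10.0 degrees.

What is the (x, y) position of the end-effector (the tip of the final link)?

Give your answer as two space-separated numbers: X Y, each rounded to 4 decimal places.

Answer: 7.7238 -22.4737

Derivation:
joint[0] = (0.0000, 0.0000)  (base)
link 0: phi[0] = 20 = 20 deg
  cos(20 deg) = 0.9397, sin(20 deg) = 0.3420
  joint[1] = (0.0000, 0.0000) + 6.3 * (0.9397, 0.3420) = (0.0000 + 5.9201, 0.0000 + 2.1547) = (5.9201, 2.1547)
link 1: phi[1] = 20 + -90 = -70 deg
  cos(-70 deg) = 0.3420, sin(-70 deg) = -0.9397
  joint[2] = (5.9201, 2.1547) + 10.3 * (0.3420, -0.9397) = (5.9201 + 3.5228, 2.1547 + -9.6788) = (9.4429, -7.5241)
link 2: phi[2] = 20 + -90 + -20 = -90 deg
  cos(-90 deg) = 0.0000, sin(-90 deg) = -1.0000
  joint[3] = (9.4429, -7.5241) + 5.2 * (0.0000, -1.0000) = (9.4429 + 0.0000, -7.5241 + -5.2000) = (9.4429, -12.7241)
link 3: phi[3] = 20 + -90 + -20 + -10 = -100 deg
  cos(-100 deg) = -0.1736, sin(-100 deg) = -0.9848
  joint[4] = (9.4429, -12.7241) + 9.9 * (-0.1736, -0.9848) = (9.4429 + -1.7191, -12.7241 + -9.7496) = (7.7238, -22.4737)
End effector: (7.7238, -22.4737)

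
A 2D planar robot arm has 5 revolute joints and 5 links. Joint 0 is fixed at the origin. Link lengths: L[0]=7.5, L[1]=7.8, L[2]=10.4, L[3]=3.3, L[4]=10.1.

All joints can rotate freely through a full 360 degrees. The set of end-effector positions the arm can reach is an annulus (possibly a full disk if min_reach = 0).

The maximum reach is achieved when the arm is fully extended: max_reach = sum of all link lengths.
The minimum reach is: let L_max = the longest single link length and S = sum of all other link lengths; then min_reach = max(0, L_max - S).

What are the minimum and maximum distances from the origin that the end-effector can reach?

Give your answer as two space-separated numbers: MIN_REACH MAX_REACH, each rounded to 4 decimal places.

Link lengths: [7.5, 7.8, 10.4, 3.3, 10.1]
max_reach = 7.5 + 7.8 + 10.4 + 3.3 + 10.1 = 39.1
L_max = max([7.5, 7.8, 10.4, 3.3, 10.1]) = 10.4
S (sum of others) = 39.1 - 10.4 = 28.7
min_reach = max(0, 10.4 - 28.7) = max(0, -18.3) = 0

Answer: 0.0000 39.1000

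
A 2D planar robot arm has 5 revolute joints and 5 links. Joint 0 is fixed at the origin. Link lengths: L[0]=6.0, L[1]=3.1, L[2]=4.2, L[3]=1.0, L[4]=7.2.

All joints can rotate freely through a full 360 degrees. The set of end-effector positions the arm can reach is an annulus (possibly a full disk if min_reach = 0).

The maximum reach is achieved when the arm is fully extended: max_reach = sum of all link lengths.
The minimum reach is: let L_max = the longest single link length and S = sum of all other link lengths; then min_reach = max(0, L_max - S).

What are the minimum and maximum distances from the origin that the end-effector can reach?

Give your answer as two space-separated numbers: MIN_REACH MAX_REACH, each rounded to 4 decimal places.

Answer: 0.0000 21.5000

Derivation:
Link lengths: [6.0, 3.1, 4.2, 1.0, 7.2]
max_reach = 6 + 3.1 + 4.2 + 1 + 7.2 = 21.5
L_max = max([6.0, 3.1, 4.2, 1.0, 7.2]) = 7.2
S (sum of others) = 21.5 - 7.2 = 14.3
min_reach = max(0, 7.2 - 14.3) = max(0, -7.1) = 0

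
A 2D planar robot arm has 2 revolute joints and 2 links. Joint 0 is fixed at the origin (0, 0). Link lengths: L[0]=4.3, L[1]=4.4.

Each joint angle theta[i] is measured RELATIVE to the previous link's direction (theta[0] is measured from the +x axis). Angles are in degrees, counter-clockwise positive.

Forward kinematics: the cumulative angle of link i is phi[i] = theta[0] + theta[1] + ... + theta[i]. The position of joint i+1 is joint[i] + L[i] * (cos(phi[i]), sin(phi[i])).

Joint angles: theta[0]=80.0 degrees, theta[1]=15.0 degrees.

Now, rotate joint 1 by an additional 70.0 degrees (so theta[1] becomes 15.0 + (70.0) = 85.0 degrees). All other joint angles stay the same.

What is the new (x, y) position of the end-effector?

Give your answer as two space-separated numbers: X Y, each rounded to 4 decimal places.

Answer: -3.5034 5.3735

Derivation:
joint[0] = (0.0000, 0.0000)  (base)
link 0: phi[0] = 80 = 80 deg
  cos(80 deg) = 0.1736, sin(80 deg) = 0.9848
  joint[1] = (0.0000, 0.0000) + 4.3 * (0.1736, 0.9848) = (0.0000 + 0.7467, 0.0000 + 4.2347) = (0.7467, 4.2347)
link 1: phi[1] = 80 + 85 = 165 deg
  cos(165 deg) = -0.9659, sin(165 deg) = 0.2588
  joint[2] = (0.7467, 4.2347) + 4.4 * (-0.9659, 0.2588) = (0.7467 + -4.2501, 4.2347 + 1.1388) = (-3.5034, 5.3735)
End effector: (-3.5034, 5.3735)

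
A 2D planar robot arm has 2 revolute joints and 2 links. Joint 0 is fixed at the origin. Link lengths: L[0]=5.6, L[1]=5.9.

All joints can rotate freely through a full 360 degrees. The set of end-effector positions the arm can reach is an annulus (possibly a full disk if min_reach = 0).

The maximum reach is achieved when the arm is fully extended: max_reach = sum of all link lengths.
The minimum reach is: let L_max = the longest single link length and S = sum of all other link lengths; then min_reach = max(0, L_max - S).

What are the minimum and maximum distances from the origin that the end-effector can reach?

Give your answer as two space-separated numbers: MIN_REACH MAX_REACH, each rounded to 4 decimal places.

Link lengths: [5.6, 5.9]
max_reach = 5.6 + 5.9 = 11.5
L_max = max([5.6, 5.9]) = 5.9
S (sum of others) = 11.5 - 5.9 = 5.6
min_reach = max(0, 5.9 - 5.6) = max(0, 0.3) = 0.3

Answer: 0.3000 11.5000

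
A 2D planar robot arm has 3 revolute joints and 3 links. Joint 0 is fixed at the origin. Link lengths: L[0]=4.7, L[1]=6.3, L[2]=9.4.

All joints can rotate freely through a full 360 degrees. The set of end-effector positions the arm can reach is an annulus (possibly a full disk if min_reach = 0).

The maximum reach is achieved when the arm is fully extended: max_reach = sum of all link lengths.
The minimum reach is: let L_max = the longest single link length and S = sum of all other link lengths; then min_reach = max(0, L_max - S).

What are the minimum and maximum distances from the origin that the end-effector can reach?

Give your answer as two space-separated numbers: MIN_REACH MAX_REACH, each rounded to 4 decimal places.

Link lengths: [4.7, 6.3, 9.4]
max_reach = 4.7 + 6.3 + 9.4 = 20.4
L_max = max([4.7, 6.3, 9.4]) = 9.4
S (sum of others) = 20.4 - 9.4 = 11
min_reach = max(0, 9.4 - 11) = max(0, -1.6) = 0

Answer: 0.0000 20.4000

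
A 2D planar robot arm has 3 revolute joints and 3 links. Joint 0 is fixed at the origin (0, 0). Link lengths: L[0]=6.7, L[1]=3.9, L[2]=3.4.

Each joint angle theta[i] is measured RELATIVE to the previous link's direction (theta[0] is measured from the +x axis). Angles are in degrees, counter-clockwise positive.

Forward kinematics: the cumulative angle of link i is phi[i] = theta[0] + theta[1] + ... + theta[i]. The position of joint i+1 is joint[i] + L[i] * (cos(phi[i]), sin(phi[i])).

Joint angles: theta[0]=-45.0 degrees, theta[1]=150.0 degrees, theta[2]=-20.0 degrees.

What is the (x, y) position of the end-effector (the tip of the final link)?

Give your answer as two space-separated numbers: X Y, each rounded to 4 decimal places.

joint[0] = (0.0000, 0.0000)  (base)
link 0: phi[0] = -45 = -45 deg
  cos(-45 deg) = 0.7071, sin(-45 deg) = -0.7071
  joint[1] = (0.0000, 0.0000) + 6.7 * (0.7071, -0.7071) = (0.0000 + 4.7376, 0.0000 + -4.7376) = (4.7376, -4.7376)
link 1: phi[1] = -45 + 150 = 105 deg
  cos(105 deg) = -0.2588, sin(105 deg) = 0.9659
  joint[2] = (4.7376, -4.7376) + 3.9 * (-0.2588, 0.9659) = (4.7376 + -1.0094, -4.7376 + 3.7671) = (3.7282, -0.9705)
link 2: phi[2] = -45 + 150 + -20 = 85 deg
  cos(85 deg) = 0.0872, sin(85 deg) = 0.9962
  joint[3] = (3.7282, -0.9705) + 3.4 * (0.0872, 0.9962) = (3.7282 + 0.2963, -0.9705 + 3.3871) = (4.0246, 2.4166)
End effector: (4.0246, 2.4166)

Answer: 4.0246 2.4166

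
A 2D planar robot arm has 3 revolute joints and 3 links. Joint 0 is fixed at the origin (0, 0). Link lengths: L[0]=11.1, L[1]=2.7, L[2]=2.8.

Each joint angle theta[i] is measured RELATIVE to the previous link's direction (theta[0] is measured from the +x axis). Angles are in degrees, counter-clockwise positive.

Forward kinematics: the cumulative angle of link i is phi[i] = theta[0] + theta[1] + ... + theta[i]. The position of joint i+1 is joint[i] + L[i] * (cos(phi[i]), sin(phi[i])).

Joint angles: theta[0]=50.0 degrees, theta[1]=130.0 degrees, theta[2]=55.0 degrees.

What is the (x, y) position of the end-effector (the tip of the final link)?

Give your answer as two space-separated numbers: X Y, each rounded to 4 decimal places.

joint[0] = (0.0000, 0.0000)  (base)
link 0: phi[0] = 50 = 50 deg
  cos(50 deg) = 0.6428, sin(50 deg) = 0.7660
  joint[1] = (0.0000, 0.0000) + 11.1 * (0.6428, 0.7660) = (0.0000 + 7.1349, 0.0000 + 8.5031) = (7.1349, 8.5031)
link 1: phi[1] = 50 + 130 = 180 deg
  cos(180 deg) = -1.0000, sin(180 deg) = 0.0000
  joint[2] = (7.1349, 8.5031) + 2.7 * (-1.0000, 0.0000) = (7.1349 + -2.7000, 8.5031 + 0.0000) = (4.4349, 8.5031)
link 2: phi[2] = 50 + 130 + 55 = 235 deg
  cos(235 deg) = -0.5736, sin(235 deg) = -0.8192
  joint[3] = (4.4349, 8.5031) + 2.8 * (-0.5736, -0.8192) = (4.4349 + -1.6060, 8.5031 + -2.2936) = (2.8289, 6.2095)
End effector: (2.8289, 6.2095)

Answer: 2.8289 6.2095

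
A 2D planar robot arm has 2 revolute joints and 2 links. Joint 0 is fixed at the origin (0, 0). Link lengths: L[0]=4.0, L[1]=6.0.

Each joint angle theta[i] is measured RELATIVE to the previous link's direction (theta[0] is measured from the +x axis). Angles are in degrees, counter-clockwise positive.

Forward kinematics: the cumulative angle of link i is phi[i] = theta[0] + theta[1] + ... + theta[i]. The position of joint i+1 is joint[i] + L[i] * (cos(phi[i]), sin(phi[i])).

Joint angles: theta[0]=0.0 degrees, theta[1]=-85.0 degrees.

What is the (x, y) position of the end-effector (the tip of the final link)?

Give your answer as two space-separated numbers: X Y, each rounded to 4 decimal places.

joint[0] = (0.0000, 0.0000)  (base)
link 0: phi[0] = 0 = 0 deg
  cos(0 deg) = 1.0000, sin(0 deg) = 0.0000
  joint[1] = (0.0000, 0.0000) + 4 * (1.0000, 0.0000) = (0.0000 + 4.0000, 0.0000 + 0.0000) = (4.0000, 0.0000)
link 1: phi[1] = 0 + -85 = -85 deg
  cos(-85 deg) = 0.0872, sin(-85 deg) = -0.9962
  joint[2] = (4.0000, 0.0000) + 6 * (0.0872, -0.9962) = (4.0000 + 0.5229, 0.0000 + -5.9772) = (4.5229, -5.9772)
End effector: (4.5229, -5.9772)

Answer: 4.5229 -5.9772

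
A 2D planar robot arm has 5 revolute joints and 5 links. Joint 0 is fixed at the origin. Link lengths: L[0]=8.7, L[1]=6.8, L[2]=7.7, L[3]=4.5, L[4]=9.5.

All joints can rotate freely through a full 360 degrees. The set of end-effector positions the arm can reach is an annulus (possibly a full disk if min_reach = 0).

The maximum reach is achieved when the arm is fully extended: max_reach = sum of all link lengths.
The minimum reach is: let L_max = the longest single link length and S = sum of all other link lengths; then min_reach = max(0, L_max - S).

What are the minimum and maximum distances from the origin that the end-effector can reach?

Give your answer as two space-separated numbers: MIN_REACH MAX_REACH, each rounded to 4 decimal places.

Link lengths: [8.7, 6.8, 7.7, 4.5, 9.5]
max_reach = 8.7 + 6.8 + 7.7 + 4.5 + 9.5 = 37.2
L_max = max([8.7, 6.8, 7.7, 4.5, 9.5]) = 9.5
S (sum of others) = 37.2 - 9.5 = 27.7
min_reach = max(0, 9.5 - 27.7) = max(0, -18.2) = 0

Answer: 0.0000 37.2000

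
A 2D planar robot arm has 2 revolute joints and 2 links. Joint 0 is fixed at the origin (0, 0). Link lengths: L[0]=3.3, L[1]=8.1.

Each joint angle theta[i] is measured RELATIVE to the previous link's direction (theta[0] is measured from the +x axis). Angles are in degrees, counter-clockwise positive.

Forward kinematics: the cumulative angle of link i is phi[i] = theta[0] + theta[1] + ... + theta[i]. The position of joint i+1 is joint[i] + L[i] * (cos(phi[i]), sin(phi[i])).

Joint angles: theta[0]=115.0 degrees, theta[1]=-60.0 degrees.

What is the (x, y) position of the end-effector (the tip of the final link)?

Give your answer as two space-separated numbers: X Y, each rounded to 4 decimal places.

Answer: 3.2513 9.6259

Derivation:
joint[0] = (0.0000, 0.0000)  (base)
link 0: phi[0] = 115 = 115 deg
  cos(115 deg) = -0.4226, sin(115 deg) = 0.9063
  joint[1] = (0.0000, 0.0000) + 3.3 * (-0.4226, 0.9063) = (0.0000 + -1.3946, 0.0000 + 2.9908) = (-1.3946, 2.9908)
link 1: phi[1] = 115 + -60 = 55 deg
  cos(55 deg) = 0.5736, sin(55 deg) = 0.8192
  joint[2] = (-1.3946, 2.9908) + 8.1 * (0.5736, 0.8192) = (-1.3946 + 4.6460, 2.9908 + 6.6351) = (3.2513, 9.6259)
End effector: (3.2513, 9.6259)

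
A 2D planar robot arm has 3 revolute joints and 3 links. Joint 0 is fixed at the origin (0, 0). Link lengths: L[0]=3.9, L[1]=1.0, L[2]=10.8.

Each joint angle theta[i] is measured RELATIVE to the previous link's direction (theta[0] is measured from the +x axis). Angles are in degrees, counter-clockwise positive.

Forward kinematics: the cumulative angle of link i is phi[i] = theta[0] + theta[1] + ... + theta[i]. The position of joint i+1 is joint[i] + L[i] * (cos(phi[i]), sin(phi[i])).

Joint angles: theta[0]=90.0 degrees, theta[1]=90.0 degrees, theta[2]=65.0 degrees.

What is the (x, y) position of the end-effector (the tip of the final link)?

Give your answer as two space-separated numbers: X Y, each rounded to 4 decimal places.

joint[0] = (0.0000, 0.0000)  (base)
link 0: phi[0] = 90 = 90 deg
  cos(90 deg) = 0.0000, sin(90 deg) = 1.0000
  joint[1] = (0.0000, 0.0000) + 3.9 * (0.0000, 1.0000) = (0.0000 + 0.0000, 0.0000 + 3.9000) = (0.0000, 3.9000)
link 1: phi[1] = 90 + 90 = 180 deg
  cos(180 deg) = -1.0000, sin(180 deg) = 0.0000
  joint[2] = (0.0000, 3.9000) + 1 * (-1.0000, 0.0000) = (0.0000 + -1.0000, 3.9000 + 0.0000) = (-1.0000, 3.9000)
link 2: phi[2] = 90 + 90 + 65 = 245 deg
  cos(245 deg) = -0.4226, sin(245 deg) = -0.9063
  joint[3] = (-1.0000, 3.9000) + 10.8 * (-0.4226, -0.9063) = (-1.0000 + -4.5643, 3.9000 + -9.7881) = (-5.5643, -5.8881)
End effector: (-5.5643, -5.8881)

Answer: -5.5643 -5.8881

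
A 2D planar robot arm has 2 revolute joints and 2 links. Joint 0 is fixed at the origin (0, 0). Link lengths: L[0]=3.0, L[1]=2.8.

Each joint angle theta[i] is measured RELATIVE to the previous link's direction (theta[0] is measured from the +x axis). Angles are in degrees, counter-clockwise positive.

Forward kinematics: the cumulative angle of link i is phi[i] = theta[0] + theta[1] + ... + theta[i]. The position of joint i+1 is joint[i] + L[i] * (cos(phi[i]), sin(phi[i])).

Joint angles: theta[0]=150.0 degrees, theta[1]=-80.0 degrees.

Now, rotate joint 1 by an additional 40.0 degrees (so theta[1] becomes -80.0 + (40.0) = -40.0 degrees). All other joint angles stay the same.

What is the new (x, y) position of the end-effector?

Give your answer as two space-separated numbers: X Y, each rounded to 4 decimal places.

joint[0] = (0.0000, 0.0000)  (base)
link 0: phi[0] = 150 = 150 deg
  cos(150 deg) = -0.8660, sin(150 deg) = 0.5000
  joint[1] = (0.0000, 0.0000) + 3 * (-0.8660, 0.5000) = (0.0000 + -2.5981, 0.0000 + 1.5000) = (-2.5981, 1.5000)
link 1: phi[1] = 150 + -40 = 110 deg
  cos(110 deg) = -0.3420, sin(110 deg) = 0.9397
  joint[2] = (-2.5981, 1.5000) + 2.8 * (-0.3420, 0.9397) = (-2.5981 + -0.9577, 1.5000 + 2.6311) = (-3.5557, 4.1311)
End effector: (-3.5557, 4.1311)

Answer: -3.5557 4.1311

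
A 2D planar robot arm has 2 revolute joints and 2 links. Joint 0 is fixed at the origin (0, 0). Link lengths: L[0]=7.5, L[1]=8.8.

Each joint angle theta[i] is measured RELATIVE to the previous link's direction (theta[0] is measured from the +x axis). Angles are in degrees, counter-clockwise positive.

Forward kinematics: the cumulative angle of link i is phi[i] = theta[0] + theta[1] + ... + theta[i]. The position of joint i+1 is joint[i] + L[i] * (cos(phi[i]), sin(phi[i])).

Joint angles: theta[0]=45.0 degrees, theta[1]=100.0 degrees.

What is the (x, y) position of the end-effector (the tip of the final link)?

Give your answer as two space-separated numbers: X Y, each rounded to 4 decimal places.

joint[0] = (0.0000, 0.0000)  (base)
link 0: phi[0] = 45 = 45 deg
  cos(45 deg) = 0.7071, sin(45 deg) = 0.7071
  joint[1] = (0.0000, 0.0000) + 7.5 * (0.7071, 0.7071) = (0.0000 + 5.3033, 0.0000 + 5.3033) = (5.3033, 5.3033)
link 1: phi[1] = 45 + 100 = 145 deg
  cos(145 deg) = -0.8192, sin(145 deg) = 0.5736
  joint[2] = (5.3033, 5.3033) + 8.8 * (-0.8192, 0.5736) = (5.3033 + -7.2085, 5.3033 + 5.0475) = (-1.9052, 10.3508)
End effector: (-1.9052, 10.3508)

Answer: -1.9052 10.3508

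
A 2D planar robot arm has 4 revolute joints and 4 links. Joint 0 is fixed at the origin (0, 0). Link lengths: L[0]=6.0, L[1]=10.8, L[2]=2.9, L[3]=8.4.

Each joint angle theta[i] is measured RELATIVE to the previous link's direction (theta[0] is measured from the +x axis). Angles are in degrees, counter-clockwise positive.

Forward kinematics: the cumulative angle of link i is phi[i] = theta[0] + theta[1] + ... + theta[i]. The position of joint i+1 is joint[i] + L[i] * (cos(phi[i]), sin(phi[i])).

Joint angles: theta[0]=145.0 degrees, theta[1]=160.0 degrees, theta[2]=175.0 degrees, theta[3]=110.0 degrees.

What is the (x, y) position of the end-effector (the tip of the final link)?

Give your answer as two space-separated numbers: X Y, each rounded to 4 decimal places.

Answer: -5.5697 -9.3287

Derivation:
joint[0] = (0.0000, 0.0000)  (base)
link 0: phi[0] = 145 = 145 deg
  cos(145 deg) = -0.8192, sin(145 deg) = 0.5736
  joint[1] = (0.0000, 0.0000) + 6 * (-0.8192, 0.5736) = (0.0000 + -4.9149, 0.0000 + 3.4415) = (-4.9149, 3.4415)
link 1: phi[1] = 145 + 160 = 305 deg
  cos(305 deg) = 0.5736, sin(305 deg) = -0.8192
  joint[2] = (-4.9149, 3.4415) + 10.8 * (0.5736, -0.8192) = (-4.9149 + 6.1946, 3.4415 + -8.8468) = (1.2797, -5.4054)
link 2: phi[2] = 145 + 160 + 175 = 480 deg
  cos(480 deg) = -0.5000, sin(480 deg) = 0.8660
  joint[3] = (1.2797, -5.4054) + 2.9 * (-0.5000, 0.8660) = (1.2797 + -1.4500, -5.4054 + 2.5115) = (-0.1703, -2.8939)
link 3: phi[3] = 145 + 160 + 175 + 110 = 590 deg
  cos(590 deg) = -0.6428, sin(590 deg) = -0.7660
  joint[4] = (-0.1703, -2.8939) + 8.4 * (-0.6428, -0.7660) = (-0.1703 + -5.3994, -2.8939 + -6.4348) = (-5.5697, -9.3287)
End effector: (-5.5697, -9.3287)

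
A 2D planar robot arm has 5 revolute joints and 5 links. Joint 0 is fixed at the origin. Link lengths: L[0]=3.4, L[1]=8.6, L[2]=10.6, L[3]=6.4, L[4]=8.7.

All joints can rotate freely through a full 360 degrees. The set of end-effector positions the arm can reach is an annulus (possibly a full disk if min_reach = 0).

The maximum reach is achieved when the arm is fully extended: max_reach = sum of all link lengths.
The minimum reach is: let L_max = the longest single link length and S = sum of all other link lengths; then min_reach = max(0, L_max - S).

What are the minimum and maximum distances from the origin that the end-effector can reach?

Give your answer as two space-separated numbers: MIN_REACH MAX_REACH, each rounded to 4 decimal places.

Link lengths: [3.4, 8.6, 10.6, 6.4, 8.7]
max_reach = 3.4 + 8.6 + 10.6 + 6.4 + 8.7 = 37.7
L_max = max([3.4, 8.6, 10.6, 6.4, 8.7]) = 10.6
S (sum of others) = 37.7 - 10.6 = 27.1
min_reach = max(0, 10.6 - 27.1) = max(0, -16.5) = 0

Answer: 0.0000 37.7000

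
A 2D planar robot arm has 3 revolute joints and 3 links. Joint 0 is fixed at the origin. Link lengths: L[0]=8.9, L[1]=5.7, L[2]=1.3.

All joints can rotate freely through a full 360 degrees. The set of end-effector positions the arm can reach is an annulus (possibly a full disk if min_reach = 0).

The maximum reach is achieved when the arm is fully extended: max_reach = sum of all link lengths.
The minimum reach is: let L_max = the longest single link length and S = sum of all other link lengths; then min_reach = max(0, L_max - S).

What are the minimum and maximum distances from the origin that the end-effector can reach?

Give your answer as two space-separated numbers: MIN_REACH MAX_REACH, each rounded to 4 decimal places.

Answer: 1.9000 15.9000

Derivation:
Link lengths: [8.9, 5.7, 1.3]
max_reach = 8.9 + 5.7 + 1.3 = 15.9
L_max = max([8.9, 5.7, 1.3]) = 8.9
S (sum of others) = 15.9 - 8.9 = 7
min_reach = max(0, 8.9 - 7) = max(0, 1.9) = 1.9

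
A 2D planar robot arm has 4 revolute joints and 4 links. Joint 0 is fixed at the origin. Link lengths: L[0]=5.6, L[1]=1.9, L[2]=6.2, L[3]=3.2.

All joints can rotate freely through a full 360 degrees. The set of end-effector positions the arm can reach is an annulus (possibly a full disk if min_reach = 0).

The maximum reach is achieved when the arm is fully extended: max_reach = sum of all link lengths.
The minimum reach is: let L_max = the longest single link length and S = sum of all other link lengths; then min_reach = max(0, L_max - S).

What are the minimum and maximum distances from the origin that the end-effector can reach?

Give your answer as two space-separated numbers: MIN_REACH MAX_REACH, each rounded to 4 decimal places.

Answer: 0.0000 16.9000

Derivation:
Link lengths: [5.6, 1.9, 6.2, 3.2]
max_reach = 5.6 + 1.9 + 6.2 + 3.2 = 16.9
L_max = max([5.6, 1.9, 6.2, 3.2]) = 6.2
S (sum of others) = 16.9 - 6.2 = 10.7
min_reach = max(0, 6.2 - 10.7) = max(0, -4.5) = 0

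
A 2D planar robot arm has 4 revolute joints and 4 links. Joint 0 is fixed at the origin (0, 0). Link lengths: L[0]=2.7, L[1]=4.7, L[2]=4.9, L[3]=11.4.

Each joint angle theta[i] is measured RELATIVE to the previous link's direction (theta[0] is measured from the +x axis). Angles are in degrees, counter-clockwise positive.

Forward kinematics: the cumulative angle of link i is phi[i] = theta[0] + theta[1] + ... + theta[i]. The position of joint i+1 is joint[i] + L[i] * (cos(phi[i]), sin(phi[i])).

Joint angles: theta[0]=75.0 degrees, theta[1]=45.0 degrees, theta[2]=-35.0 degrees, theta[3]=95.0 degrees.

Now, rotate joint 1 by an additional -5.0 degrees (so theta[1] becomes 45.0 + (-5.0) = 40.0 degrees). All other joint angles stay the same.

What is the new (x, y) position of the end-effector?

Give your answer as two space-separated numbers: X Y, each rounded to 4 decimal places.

Answer: -11.7932 12.6868

Derivation:
joint[0] = (0.0000, 0.0000)  (base)
link 0: phi[0] = 75 = 75 deg
  cos(75 deg) = 0.2588, sin(75 deg) = 0.9659
  joint[1] = (0.0000, 0.0000) + 2.7 * (0.2588, 0.9659) = (0.0000 + 0.6988, 0.0000 + 2.6080) = (0.6988, 2.6080)
link 1: phi[1] = 75 + 40 = 115 deg
  cos(115 deg) = -0.4226, sin(115 deg) = 0.9063
  joint[2] = (0.6988, 2.6080) + 4.7 * (-0.4226, 0.9063) = (0.6988 + -1.9863, 2.6080 + 4.2596) = (-1.2875, 6.8676)
link 2: phi[2] = 75 + 40 + -35 = 80 deg
  cos(80 deg) = 0.1736, sin(80 deg) = 0.9848
  joint[3] = (-1.2875, 6.8676) + 4.9 * (0.1736, 0.9848) = (-1.2875 + 0.8509, 6.8676 + 4.8256) = (-0.4366, 11.6932)
link 3: phi[3] = 75 + 40 + -35 + 95 = 175 deg
  cos(175 deg) = -0.9962, sin(175 deg) = 0.0872
  joint[4] = (-0.4366, 11.6932) + 11.4 * (-0.9962, 0.0872) = (-0.4366 + -11.3566, 11.6932 + 0.9936) = (-11.7932, 12.6868)
End effector: (-11.7932, 12.6868)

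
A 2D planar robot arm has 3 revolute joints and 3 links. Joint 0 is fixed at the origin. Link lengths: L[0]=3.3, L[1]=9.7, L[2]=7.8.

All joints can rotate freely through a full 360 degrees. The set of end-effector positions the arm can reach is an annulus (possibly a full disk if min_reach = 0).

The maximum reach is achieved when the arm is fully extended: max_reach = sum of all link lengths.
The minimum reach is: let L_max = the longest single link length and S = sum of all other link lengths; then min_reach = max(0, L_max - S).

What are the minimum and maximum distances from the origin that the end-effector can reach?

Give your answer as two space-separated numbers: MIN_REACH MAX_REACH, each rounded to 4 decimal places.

Answer: 0.0000 20.8000

Derivation:
Link lengths: [3.3, 9.7, 7.8]
max_reach = 3.3 + 9.7 + 7.8 = 20.8
L_max = max([3.3, 9.7, 7.8]) = 9.7
S (sum of others) = 20.8 - 9.7 = 11.1
min_reach = max(0, 9.7 - 11.1) = max(0, -1.4) = 0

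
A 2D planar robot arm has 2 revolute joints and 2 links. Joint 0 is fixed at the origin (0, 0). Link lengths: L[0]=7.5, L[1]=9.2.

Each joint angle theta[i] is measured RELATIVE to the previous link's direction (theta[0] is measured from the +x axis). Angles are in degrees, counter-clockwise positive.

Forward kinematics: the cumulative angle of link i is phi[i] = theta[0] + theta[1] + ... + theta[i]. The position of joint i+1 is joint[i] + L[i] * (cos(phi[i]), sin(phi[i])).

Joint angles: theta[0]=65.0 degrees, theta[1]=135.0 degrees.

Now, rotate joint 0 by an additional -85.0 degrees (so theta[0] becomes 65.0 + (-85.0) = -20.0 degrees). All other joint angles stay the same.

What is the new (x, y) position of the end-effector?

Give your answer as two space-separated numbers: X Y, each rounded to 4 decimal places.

Answer: 3.1596 5.7729

Derivation:
joint[0] = (0.0000, 0.0000)  (base)
link 0: phi[0] = -20 = -20 deg
  cos(-20 deg) = 0.9397, sin(-20 deg) = -0.3420
  joint[1] = (0.0000, 0.0000) + 7.5 * (0.9397, -0.3420) = (0.0000 + 7.0477, 0.0000 + -2.5652) = (7.0477, -2.5652)
link 1: phi[1] = -20 + 135 = 115 deg
  cos(115 deg) = -0.4226, sin(115 deg) = 0.9063
  joint[2] = (7.0477, -2.5652) + 9.2 * (-0.4226, 0.9063) = (7.0477 + -3.8881, -2.5652 + 8.3380) = (3.1596, 5.7729)
End effector: (3.1596, 5.7729)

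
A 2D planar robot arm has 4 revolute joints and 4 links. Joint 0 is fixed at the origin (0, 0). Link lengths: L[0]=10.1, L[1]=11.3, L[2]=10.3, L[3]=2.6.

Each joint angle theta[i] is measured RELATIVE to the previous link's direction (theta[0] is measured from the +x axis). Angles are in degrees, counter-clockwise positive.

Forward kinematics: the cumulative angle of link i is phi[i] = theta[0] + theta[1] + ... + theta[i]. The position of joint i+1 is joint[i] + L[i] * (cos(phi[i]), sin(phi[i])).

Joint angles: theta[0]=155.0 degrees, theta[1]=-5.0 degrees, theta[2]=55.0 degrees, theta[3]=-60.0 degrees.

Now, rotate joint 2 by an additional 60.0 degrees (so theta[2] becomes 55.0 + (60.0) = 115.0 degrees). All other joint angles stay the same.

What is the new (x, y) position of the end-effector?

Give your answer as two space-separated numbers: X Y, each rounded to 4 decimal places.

Answer: -22.1939 -1.4412

Derivation:
joint[0] = (0.0000, 0.0000)  (base)
link 0: phi[0] = 155 = 155 deg
  cos(155 deg) = -0.9063, sin(155 deg) = 0.4226
  joint[1] = (0.0000, 0.0000) + 10.1 * (-0.9063, 0.4226) = (0.0000 + -9.1537, 0.0000 + 4.2684) = (-9.1537, 4.2684)
link 1: phi[1] = 155 + -5 = 150 deg
  cos(150 deg) = -0.8660, sin(150 deg) = 0.5000
  joint[2] = (-9.1537, 4.2684) + 11.3 * (-0.8660, 0.5000) = (-9.1537 + -9.7861, 4.2684 + 5.6500) = (-18.9398, 9.9184)
link 2: phi[2] = 155 + -5 + 115 = 265 deg
  cos(265 deg) = -0.0872, sin(265 deg) = -0.9962
  joint[3] = (-18.9398, 9.9184) + 10.3 * (-0.0872, -0.9962) = (-18.9398 + -0.8977, 9.9184 + -10.2608) = (-19.8375, -0.3424)
link 3: phi[3] = 155 + -5 + 115 + -60 = 205 deg
  cos(205 deg) = -0.9063, sin(205 deg) = -0.4226
  joint[4] = (-19.8375, -0.3424) + 2.6 * (-0.9063, -0.4226) = (-19.8375 + -2.3564, -0.3424 + -1.0988) = (-22.1939, -1.4412)
End effector: (-22.1939, -1.4412)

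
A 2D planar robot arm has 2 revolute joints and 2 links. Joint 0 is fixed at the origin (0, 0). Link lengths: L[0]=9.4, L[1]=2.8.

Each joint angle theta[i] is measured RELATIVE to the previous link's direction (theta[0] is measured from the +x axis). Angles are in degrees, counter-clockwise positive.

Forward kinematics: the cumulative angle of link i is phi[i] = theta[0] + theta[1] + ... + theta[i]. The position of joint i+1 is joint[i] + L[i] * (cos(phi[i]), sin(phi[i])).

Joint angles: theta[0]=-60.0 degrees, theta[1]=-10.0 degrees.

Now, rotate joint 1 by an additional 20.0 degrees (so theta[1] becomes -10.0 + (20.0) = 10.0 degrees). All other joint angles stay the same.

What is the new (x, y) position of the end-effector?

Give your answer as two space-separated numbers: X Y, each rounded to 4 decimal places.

Answer: 6.4998 -10.2856

Derivation:
joint[0] = (0.0000, 0.0000)  (base)
link 0: phi[0] = -60 = -60 deg
  cos(-60 deg) = 0.5000, sin(-60 deg) = -0.8660
  joint[1] = (0.0000, 0.0000) + 9.4 * (0.5000, -0.8660) = (0.0000 + 4.7000, 0.0000 + -8.1406) = (4.7000, -8.1406)
link 1: phi[1] = -60 + 10 = -50 deg
  cos(-50 deg) = 0.6428, sin(-50 deg) = -0.7660
  joint[2] = (4.7000, -8.1406) + 2.8 * (0.6428, -0.7660) = (4.7000 + 1.7998, -8.1406 + -2.1449) = (6.4998, -10.2856)
End effector: (6.4998, -10.2856)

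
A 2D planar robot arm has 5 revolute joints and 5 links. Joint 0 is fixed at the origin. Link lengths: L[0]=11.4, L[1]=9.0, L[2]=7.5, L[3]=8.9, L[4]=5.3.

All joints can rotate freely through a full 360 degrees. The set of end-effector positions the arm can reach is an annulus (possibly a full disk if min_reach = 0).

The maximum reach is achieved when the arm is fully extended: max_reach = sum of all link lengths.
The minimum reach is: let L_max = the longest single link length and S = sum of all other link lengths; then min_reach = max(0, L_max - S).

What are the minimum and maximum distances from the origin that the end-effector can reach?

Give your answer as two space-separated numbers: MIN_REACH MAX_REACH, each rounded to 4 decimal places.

Answer: 0.0000 42.1000

Derivation:
Link lengths: [11.4, 9.0, 7.5, 8.9, 5.3]
max_reach = 11.4 + 9 + 7.5 + 8.9 + 5.3 = 42.1
L_max = max([11.4, 9.0, 7.5, 8.9, 5.3]) = 11.4
S (sum of others) = 42.1 - 11.4 = 30.7
min_reach = max(0, 11.4 - 30.7) = max(0, -19.3) = 0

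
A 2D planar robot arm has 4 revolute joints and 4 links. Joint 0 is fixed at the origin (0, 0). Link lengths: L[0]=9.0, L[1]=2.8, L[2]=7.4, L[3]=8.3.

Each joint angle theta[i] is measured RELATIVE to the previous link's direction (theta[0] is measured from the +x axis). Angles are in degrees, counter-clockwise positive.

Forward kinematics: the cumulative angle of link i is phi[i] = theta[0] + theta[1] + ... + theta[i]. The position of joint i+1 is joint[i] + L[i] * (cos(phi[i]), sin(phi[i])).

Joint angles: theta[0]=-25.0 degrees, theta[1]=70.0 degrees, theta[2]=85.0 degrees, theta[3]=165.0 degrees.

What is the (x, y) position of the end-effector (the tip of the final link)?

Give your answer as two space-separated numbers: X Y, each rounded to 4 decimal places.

Answer: 8.8878 -3.6773

Derivation:
joint[0] = (0.0000, 0.0000)  (base)
link 0: phi[0] = -25 = -25 deg
  cos(-25 deg) = 0.9063, sin(-25 deg) = -0.4226
  joint[1] = (0.0000, 0.0000) + 9 * (0.9063, -0.4226) = (0.0000 + 8.1568, 0.0000 + -3.8036) = (8.1568, -3.8036)
link 1: phi[1] = -25 + 70 = 45 deg
  cos(45 deg) = 0.7071, sin(45 deg) = 0.7071
  joint[2] = (8.1568, -3.8036) + 2.8 * (0.7071, 0.7071) = (8.1568 + 1.9799, -3.8036 + 1.9799) = (10.1367, -1.8237)
link 2: phi[2] = -25 + 70 + 85 = 130 deg
  cos(130 deg) = -0.6428, sin(130 deg) = 0.7660
  joint[3] = (10.1367, -1.8237) + 7.4 * (-0.6428, 0.7660) = (10.1367 + -4.7566, -1.8237 + 5.6687) = (5.3800, 3.8451)
link 3: phi[3] = -25 + 70 + 85 + 165 = 295 deg
  cos(295 deg) = 0.4226, sin(295 deg) = -0.9063
  joint[4] = (5.3800, 3.8451) + 8.3 * (0.4226, -0.9063) = (5.3800 + 3.5077, 3.8451 + -7.5224) = (8.8878, -3.6773)
End effector: (8.8878, -3.6773)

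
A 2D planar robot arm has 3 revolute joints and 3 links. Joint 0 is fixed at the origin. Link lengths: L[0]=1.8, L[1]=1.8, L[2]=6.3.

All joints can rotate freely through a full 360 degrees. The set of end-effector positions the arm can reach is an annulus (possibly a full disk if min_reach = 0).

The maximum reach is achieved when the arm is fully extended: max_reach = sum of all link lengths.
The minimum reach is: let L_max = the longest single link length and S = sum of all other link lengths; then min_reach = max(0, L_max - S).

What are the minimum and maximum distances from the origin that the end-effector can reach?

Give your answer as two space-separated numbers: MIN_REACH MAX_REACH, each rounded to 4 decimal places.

Link lengths: [1.8, 1.8, 6.3]
max_reach = 1.8 + 1.8 + 6.3 = 9.9
L_max = max([1.8, 1.8, 6.3]) = 6.3
S (sum of others) = 9.9 - 6.3 = 3.6
min_reach = max(0, 6.3 - 3.6) = max(0, 2.7) = 2.7

Answer: 2.7000 9.9000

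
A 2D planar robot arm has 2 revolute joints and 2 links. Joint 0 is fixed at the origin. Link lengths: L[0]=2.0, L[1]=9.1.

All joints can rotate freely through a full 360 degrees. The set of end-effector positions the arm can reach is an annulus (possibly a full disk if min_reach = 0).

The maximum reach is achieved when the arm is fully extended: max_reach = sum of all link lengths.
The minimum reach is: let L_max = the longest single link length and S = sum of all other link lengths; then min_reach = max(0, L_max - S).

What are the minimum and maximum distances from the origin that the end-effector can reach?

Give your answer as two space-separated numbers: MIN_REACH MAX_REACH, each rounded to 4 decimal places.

Link lengths: [2.0, 9.1]
max_reach = 2 + 9.1 = 11.1
L_max = max([2.0, 9.1]) = 9.1
S (sum of others) = 11.1 - 9.1 = 2
min_reach = max(0, 9.1 - 2) = max(0, 7.1) = 7.1

Answer: 7.1000 11.1000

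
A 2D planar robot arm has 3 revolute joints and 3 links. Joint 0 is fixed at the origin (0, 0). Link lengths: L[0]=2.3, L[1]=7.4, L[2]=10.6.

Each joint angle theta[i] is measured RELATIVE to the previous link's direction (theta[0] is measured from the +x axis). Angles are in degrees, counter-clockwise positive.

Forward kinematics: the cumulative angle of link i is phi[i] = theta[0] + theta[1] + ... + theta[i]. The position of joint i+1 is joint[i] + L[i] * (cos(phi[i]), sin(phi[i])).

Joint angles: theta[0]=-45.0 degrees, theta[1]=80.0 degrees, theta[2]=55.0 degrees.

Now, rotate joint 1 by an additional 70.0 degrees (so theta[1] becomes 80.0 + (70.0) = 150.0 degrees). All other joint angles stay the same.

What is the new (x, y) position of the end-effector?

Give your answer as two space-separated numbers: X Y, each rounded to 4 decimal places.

Answer: -10.2497 9.1469

Derivation:
joint[0] = (0.0000, 0.0000)  (base)
link 0: phi[0] = -45 = -45 deg
  cos(-45 deg) = 0.7071, sin(-45 deg) = -0.7071
  joint[1] = (0.0000, 0.0000) + 2.3 * (0.7071, -0.7071) = (0.0000 + 1.6263, 0.0000 + -1.6263) = (1.6263, -1.6263)
link 1: phi[1] = -45 + 150 = 105 deg
  cos(105 deg) = -0.2588, sin(105 deg) = 0.9659
  joint[2] = (1.6263, -1.6263) + 7.4 * (-0.2588, 0.9659) = (1.6263 + -1.9153, -1.6263 + 7.1479) = (-0.2889, 5.5215)
link 2: phi[2] = -45 + 150 + 55 = 160 deg
  cos(160 deg) = -0.9397, sin(160 deg) = 0.3420
  joint[3] = (-0.2889, 5.5215) + 10.6 * (-0.9397, 0.3420) = (-0.2889 + -9.9607, 5.5215 + 3.6254) = (-10.2497, 9.1469)
End effector: (-10.2497, 9.1469)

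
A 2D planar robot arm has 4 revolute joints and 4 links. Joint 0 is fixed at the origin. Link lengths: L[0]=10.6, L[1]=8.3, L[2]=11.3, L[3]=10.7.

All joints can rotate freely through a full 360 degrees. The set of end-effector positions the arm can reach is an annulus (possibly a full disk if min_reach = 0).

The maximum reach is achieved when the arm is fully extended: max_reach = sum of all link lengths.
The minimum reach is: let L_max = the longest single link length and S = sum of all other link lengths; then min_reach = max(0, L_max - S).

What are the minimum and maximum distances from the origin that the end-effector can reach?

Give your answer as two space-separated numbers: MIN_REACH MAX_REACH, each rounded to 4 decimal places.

Link lengths: [10.6, 8.3, 11.3, 10.7]
max_reach = 10.6 + 8.3 + 11.3 + 10.7 = 40.9
L_max = max([10.6, 8.3, 11.3, 10.7]) = 11.3
S (sum of others) = 40.9 - 11.3 = 29.6
min_reach = max(0, 11.3 - 29.6) = max(0, -18.3) = 0

Answer: 0.0000 40.9000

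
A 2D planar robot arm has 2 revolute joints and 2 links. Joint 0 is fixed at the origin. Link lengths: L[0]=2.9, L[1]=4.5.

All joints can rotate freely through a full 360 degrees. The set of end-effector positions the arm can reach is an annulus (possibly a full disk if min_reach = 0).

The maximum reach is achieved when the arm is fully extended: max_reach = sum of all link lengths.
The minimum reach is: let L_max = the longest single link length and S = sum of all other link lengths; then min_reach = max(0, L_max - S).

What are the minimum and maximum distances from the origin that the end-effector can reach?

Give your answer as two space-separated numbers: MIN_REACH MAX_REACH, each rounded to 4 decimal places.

Link lengths: [2.9, 4.5]
max_reach = 2.9 + 4.5 = 7.4
L_max = max([2.9, 4.5]) = 4.5
S (sum of others) = 7.4 - 4.5 = 2.9
min_reach = max(0, 4.5 - 2.9) = max(0, 1.6) = 1.6

Answer: 1.6000 7.4000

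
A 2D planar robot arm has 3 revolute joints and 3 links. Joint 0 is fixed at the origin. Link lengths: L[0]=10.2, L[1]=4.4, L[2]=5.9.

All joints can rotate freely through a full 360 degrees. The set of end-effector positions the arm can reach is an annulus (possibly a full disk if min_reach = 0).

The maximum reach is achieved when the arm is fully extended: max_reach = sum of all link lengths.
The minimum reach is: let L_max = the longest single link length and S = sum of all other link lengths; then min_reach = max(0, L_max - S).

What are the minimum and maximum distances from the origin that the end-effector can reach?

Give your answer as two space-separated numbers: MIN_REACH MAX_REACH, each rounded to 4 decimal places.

Link lengths: [10.2, 4.4, 5.9]
max_reach = 10.2 + 4.4 + 5.9 = 20.5
L_max = max([10.2, 4.4, 5.9]) = 10.2
S (sum of others) = 20.5 - 10.2 = 10.3
min_reach = max(0, 10.2 - 10.3) = max(0, -0.1) = 0

Answer: 0.0000 20.5000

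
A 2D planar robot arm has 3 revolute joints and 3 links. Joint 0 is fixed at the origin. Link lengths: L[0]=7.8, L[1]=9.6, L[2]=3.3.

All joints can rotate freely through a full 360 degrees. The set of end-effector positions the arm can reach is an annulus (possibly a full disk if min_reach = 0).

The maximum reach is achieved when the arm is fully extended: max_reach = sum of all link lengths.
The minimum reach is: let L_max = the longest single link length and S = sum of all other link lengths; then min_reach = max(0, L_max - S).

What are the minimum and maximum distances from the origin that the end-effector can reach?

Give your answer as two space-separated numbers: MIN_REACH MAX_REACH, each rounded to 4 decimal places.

Link lengths: [7.8, 9.6, 3.3]
max_reach = 7.8 + 9.6 + 3.3 = 20.7
L_max = max([7.8, 9.6, 3.3]) = 9.6
S (sum of others) = 20.7 - 9.6 = 11.1
min_reach = max(0, 9.6 - 11.1) = max(0, -1.5) = 0

Answer: 0.0000 20.7000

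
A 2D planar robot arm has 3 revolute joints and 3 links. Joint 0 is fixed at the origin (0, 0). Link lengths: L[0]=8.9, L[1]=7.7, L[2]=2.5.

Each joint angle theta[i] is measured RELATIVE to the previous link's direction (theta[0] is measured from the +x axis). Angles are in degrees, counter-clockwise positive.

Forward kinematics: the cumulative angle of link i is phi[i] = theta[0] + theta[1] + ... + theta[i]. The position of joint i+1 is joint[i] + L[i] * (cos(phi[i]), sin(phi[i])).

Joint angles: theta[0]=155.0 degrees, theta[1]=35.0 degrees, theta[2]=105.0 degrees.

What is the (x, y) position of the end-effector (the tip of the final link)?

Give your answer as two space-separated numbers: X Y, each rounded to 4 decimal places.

joint[0] = (0.0000, 0.0000)  (base)
link 0: phi[0] = 155 = 155 deg
  cos(155 deg) = -0.9063, sin(155 deg) = 0.4226
  joint[1] = (0.0000, 0.0000) + 8.9 * (-0.9063, 0.4226) = (0.0000 + -8.0661, 0.0000 + 3.7613) = (-8.0661, 3.7613)
link 1: phi[1] = 155 + 35 = 190 deg
  cos(190 deg) = -0.9848, sin(190 deg) = -0.1736
  joint[2] = (-8.0661, 3.7613) + 7.7 * (-0.9848, -0.1736) = (-8.0661 + -7.5830, 3.7613 + -1.3371) = (-15.6492, 2.4242)
link 2: phi[2] = 155 + 35 + 105 = 295 deg
  cos(295 deg) = 0.4226, sin(295 deg) = -0.9063
  joint[3] = (-15.6492, 2.4242) + 2.5 * (0.4226, -0.9063) = (-15.6492 + 1.0565, 2.4242 + -2.2658) = (-14.5926, 0.1584)
End effector: (-14.5926, 0.1584)

Answer: -14.5926 0.1584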